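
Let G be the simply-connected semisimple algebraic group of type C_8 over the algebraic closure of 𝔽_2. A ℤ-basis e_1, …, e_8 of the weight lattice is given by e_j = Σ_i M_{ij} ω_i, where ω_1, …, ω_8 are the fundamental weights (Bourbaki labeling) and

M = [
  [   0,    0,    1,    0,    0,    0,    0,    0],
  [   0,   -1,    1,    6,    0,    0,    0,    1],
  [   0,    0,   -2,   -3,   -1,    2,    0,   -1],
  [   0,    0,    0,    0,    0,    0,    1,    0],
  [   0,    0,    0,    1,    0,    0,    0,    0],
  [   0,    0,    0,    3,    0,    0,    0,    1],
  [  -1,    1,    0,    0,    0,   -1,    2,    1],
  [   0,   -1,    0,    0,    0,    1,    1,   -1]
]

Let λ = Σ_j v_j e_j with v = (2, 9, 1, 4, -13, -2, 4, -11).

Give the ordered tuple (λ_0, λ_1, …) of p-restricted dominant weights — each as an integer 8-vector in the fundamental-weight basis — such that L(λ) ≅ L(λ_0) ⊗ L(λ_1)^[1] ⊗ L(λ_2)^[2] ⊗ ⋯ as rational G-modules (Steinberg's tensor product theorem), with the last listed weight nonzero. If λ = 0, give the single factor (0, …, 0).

((1, 1, 0, 0, 0, 1, 0, 0), (0, 0, 1, 0, 0, 0, 1, 0), (0, 1, 1, 1, 1, 0, 1, 1))

Compute c_i = Σ_j M_{ij} v_j with v = (2, 9, 1, 4, -13, -2, 4, -11):
  c_1 = 0·2 + 0·9 + 1·1 + 0·4 + (0)·(-13) + (0)·(-2) + 0·4 + (0)·(-11) = 1
  c_2 = 0·2 + (-1)·(9) + 1·1 + 6·4 + (0)·(-13) + (0)·(-2) + 0·4 + (1)·(-11) = 5
  c_3 = 0·2 + 0·9 + (-2)·(1) + (-3)·(4) + (-1)·(-13) + (2)·(-2) + 0·4 + (-1)·(-11) = 6
  c_4 = 0·2 + 0·9 + 0·1 + 0·4 + (0)·(-13) + (0)·(-2) + 1·4 + (0)·(-11) = 4
  c_5 = 0·2 + 0·9 + 0·1 + 1·4 + (0)·(-13) + (0)·(-2) + 0·4 + (0)·(-11) = 4
  c_6 = 0·2 + 0·9 + 0·1 + 3·4 + (0)·(-13) + (0)·(-2) + 0·4 + (1)·(-11) = 1
  c_7 = (-1)·(2) + 1·9 + 0·1 + 0·4 + (0)·(-13) + (-1)·(-2) + 2·4 + (1)·(-11) = 6
  c_8 = 0·2 + (-1)·(9) + 0·1 + 0·4 + (0)·(-13) + (1)·(-2) + 1·4 + (-1)·(-11) = 4
Base-2 expansion of each c_i:
  c_1 = 1 = 1·2^0
  c_2 = 5 = 1·2^0 + 0·2^1 + 1·2^2
  c_3 = 6 = 0·2^0 + 1·2^1 + 1·2^2
  c_4 = 4 = 0·2^0 + 0·2^1 + 1·2^2
  c_5 = 4 = 0·2^0 + 0·2^1 + 1·2^2
  c_6 = 1 = 1·2^0
  c_7 = 6 = 0·2^0 + 1·2^1 + 1·2^2
  c_8 = 4 = 0·2^0 + 0·2^1 + 1·2^2
λ_0 = (1, 1, 0, 0, 0, 1, 0, 0)
λ_1 = (0, 0, 1, 0, 0, 0, 1, 0)
λ_2 = (0, 1, 1, 1, 1, 0, 1, 1)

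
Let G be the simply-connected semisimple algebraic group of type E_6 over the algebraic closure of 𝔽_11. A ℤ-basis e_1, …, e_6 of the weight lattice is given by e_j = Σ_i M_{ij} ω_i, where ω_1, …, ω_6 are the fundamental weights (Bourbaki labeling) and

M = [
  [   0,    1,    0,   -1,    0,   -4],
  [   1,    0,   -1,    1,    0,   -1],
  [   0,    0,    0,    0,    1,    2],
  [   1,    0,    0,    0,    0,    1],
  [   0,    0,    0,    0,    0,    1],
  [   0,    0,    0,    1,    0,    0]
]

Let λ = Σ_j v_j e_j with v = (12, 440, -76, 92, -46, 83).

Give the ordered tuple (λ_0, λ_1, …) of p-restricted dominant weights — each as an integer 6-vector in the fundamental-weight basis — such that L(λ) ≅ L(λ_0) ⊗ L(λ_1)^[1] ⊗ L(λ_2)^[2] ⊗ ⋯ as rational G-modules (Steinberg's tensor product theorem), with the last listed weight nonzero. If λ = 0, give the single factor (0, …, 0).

In the fundamental-weight basis, λ has coordinates c = M·v (v = (12, 440, -76, 92, -46, 83)):
  c_1 = (0)·(12) + (1)·(440) + (0)·(-76) + (-1)·(92) + (0)·(-46) + (-4)·(83) = 16
  c_2 = (1)·(12) + (0)·(440) + (-1)·(-76) + (1)·(92) + (0)·(-46) + (-1)·(83) = 97
  c_3 = (0)·(12) + (0)·(440) + (0)·(-76) + (0)·(92) + (1)·(-46) + (2)·(83) = 120
  c_4 = (1)·(12) + (0)·(440) + (0)·(-76) + (0)·(92) + (0)·(-46) + (1)·(83) = 95
  c_5 = (0)·(12) + (0)·(440) + (0)·(-76) + (0)·(92) + (0)·(-46) + (1)·(83) = 83
  c_6 = (0)·(12) + (0)·(440) + (0)·(-76) + (1)·(92) + (0)·(-46) + (0)·(83) = 92
Writing each c_i in base p = 11:
  c_1 = 16 = 5·11^0 + 1·11^1
  c_2 = 97 = 9·11^0 + 8·11^1
  c_3 = 120 = 10·11^0 + 10·11^1
  c_4 = 95 = 7·11^0 + 8·11^1
  c_5 = 83 = 6·11^0 + 7·11^1
  c_6 = 92 = 4·11^0 + 8·11^1
λ_0 = (5, 9, 10, 7, 6, 4)
λ_1 = (1, 8, 10, 8, 7, 8)

((5, 9, 10, 7, 6, 4), (1, 8, 10, 8, 7, 8))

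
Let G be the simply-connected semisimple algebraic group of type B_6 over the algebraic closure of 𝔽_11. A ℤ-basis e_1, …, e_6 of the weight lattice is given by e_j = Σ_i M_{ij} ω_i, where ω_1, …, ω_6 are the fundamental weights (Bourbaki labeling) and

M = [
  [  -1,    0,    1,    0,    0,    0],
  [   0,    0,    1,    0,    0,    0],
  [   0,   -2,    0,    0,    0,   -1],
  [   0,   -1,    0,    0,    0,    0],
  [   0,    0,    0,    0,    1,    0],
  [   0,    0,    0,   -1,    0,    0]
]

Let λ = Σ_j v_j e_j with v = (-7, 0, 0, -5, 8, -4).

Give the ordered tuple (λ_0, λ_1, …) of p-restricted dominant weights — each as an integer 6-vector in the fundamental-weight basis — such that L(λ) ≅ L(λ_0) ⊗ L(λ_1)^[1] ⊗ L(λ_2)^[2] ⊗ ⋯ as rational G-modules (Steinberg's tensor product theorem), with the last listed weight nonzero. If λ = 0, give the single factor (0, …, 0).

((7, 0, 4, 0, 8, 5),)

ω-coordinates c = M·v, v = (-7, 0, 0, -5, 8, -4):
  c_1 = -1*-7 + 0*0 + 1*0 + 0*-5 + 0*8 + 0*-4 = 7
  c_2 = 0*-7 + 0*0 + 1*0 + 0*-5 + 0*8 + 0*-4 = 0
  c_3 = 0*-7 + -2*0 + 0*0 + 0*-5 + 0*8 + -1*-4 = 4
  c_4 = 0*-7 + -1*0 + 0*0 + 0*-5 + 0*8 + 0*-4 = 0
  c_5 = 0*-7 + 0*0 + 0*0 + 0*-5 + 1*8 + 0*-4 = 8
  c_6 = 0*-7 + 0*0 + 0*0 + -1*-5 + 0*8 + 0*-4 = 5
Base-11 expansion of each c_i:
  c_1 = 7 = 7·11^0
  c_2 = 0
  c_3 = 4 = 4·11^0
  c_4 = 0
  c_5 = 8 = 8·11^0
  c_6 = 5 = 5·11^0
λ_0 = (7, 0, 4, 0, 8, 5)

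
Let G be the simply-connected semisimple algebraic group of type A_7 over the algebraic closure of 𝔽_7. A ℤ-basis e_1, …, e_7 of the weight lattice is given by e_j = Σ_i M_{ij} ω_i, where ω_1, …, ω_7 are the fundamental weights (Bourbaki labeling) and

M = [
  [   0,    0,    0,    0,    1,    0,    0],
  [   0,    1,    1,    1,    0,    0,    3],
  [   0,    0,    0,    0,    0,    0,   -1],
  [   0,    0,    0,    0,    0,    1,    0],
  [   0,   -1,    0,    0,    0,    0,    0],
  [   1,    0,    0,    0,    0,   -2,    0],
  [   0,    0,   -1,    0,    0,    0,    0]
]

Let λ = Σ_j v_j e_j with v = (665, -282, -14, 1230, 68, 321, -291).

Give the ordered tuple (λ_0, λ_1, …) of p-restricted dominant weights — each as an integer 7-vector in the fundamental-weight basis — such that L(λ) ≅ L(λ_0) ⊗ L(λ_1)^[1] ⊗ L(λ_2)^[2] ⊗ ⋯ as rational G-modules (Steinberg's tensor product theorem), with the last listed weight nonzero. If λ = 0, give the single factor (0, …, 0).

ω-coordinates c = M·v, v = (665, -282, -14, 1230, 68, 321, -291):
  c_1 = 0·665 + (0)·(-282) + (0)·(-14) + 0·1230 + 1·68 + 0·321 + (0)·(-291) = 68
  c_2 = 0·665 + (1)·(-282) + (1)·(-14) + 1·1230 + 0·68 + 0·321 + (3)·(-291) = 61
  c_3 = 0·665 + (0)·(-282) + (0)·(-14) + 0·1230 + 0·68 + 0·321 + (-1)·(-291) = 291
  c_4 = 0·665 + (0)·(-282) + (0)·(-14) + 0·1230 + 0·68 + 1·321 + (0)·(-291) = 321
  c_5 = 0·665 + (-1)·(-282) + (0)·(-14) + 0·1230 + 0·68 + 0·321 + (0)·(-291) = 282
  c_6 = 1·665 + (0)·(-282) + (0)·(-14) + 0·1230 + 0·68 + (-2)·(321) + (0)·(-291) = 23
  c_7 = 0·665 + (0)·(-282) + (-1)·(-14) + 0·1230 + 0·68 + 0·321 + (0)·(-291) = 14
Base-7 expansion of each c_i:
  c_1 = 68 = 5·7^0 + 2·7^1 + 1·7^2
  c_2 = 61 = 5·7^0 + 1·7^1 + 1·7^2
  c_3 = 291 = 4·7^0 + 6·7^1 + 5·7^2
  c_4 = 321 = 6·7^0 + 3·7^1 + 6·7^2
  c_5 = 282 = 2·7^0 + 5·7^1 + 5·7^2
  c_6 = 23 = 2·7^0 + 3·7^1
  c_7 = 14 = 0·7^0 + 2·7^1
Factor λ_0 = (5, 5, 4, 6, 2, 2, 0)
Factor λ_1 = (2, 1, 6, 3, 5, 3, 2)
Factor λ_2 = (1, 1, 5, 6, 5, 0, 0)

((5, 5, 4, 6, 2, 2, 0), (2, 1, 6, 3, 5, 3, 2), (1, 1, 5, 6, 5, 0, 0))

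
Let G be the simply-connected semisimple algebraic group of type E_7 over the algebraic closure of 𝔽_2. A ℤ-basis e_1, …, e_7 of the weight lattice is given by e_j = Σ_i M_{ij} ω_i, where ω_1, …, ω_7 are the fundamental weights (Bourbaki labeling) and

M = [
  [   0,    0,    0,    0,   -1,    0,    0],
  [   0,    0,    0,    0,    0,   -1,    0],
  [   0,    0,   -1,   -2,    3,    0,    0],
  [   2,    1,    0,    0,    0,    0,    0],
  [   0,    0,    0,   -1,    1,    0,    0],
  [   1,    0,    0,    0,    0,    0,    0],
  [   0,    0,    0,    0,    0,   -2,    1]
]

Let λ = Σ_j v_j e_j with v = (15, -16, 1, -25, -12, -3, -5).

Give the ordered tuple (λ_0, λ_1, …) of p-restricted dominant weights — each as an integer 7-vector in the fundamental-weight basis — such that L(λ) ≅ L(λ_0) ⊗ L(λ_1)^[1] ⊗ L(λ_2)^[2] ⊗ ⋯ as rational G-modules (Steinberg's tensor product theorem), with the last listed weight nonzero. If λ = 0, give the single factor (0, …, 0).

Converting to the ω-basis (c_i = row i of M dotted with v = (15, -16, 1, -25, -12, -3, -5)):
  c_1 = 0*15 + 0*-16 + 0*1 + 0*-25 + -1*-12 + 0*-3 + 0*-5 = 12
  c_2 = 0*15 + 0*-16 + 0*1 + 0*-25 + 0*-12 + -1*-3 + 0*-5 = 3
  c_3 = 0*15 + 0*-16 + -1*1 + -2*-25 + 3*-12 + 0*-3 + 0*-5 = 13
  c_4 = 2*15 + 1*-16 + 0*1 + 0*-25 + 0*-12 + 0*-3 + 0*-5 = 14
  c_5 = 0*15 + 0*-16 + 0*1 + -1*-25 + 1*-12 + 0*-3 + 0*-5 = 13
  c_6 = 1*15 + 0*-16 + 0*1 + 0*-25 + 0*-12 + 0*-3 + 0*-5 = 15
  c_7 = 0*15 + 0*-16 + 0*1 + 0*-25 + 0*-12 + -2*-3 + 1*-5 = 1
Expand coordinatewise in base 2:
  c_1 = 12 = 0·2^0 + 0·2^1 + 1·2^2 + 1·2^3
  c_2 = 3 = 1·2^0 + 1·2^1
  c_3 = 13 = 1·2^0 + 0·2^1 + 1·2^2 + 1·2^3
  c_4 = 14 = 0·2^0 + 1·2^1 + 1·2^2 + 1·2^3
  c_5 = 13 = 1·2^0 + 0·2^1 + 1·2^2 + 1·2^3
  c_6 = 15 = 1·2^0 + 1·2^1 + 1·2^2 + 1·2^3
  c_7 = 1 = 1·2^0
p-restricted factor λ_0 = (0, 1, 1, 0, 1, 1, 1)
p-restricted factor λ_1 = (0, 1, 0, 1, 0, 1, 0)
p-restricted factor λ_2 = (1, 0, 1, 1, 1, 1, 0)
p-restricted factor λ_3 = (1, 0, 1, 1, 1, 1, 0)

((0, 1, 1, 0, 1, 1, 1), (0, 1, 0, 1, 0, 1, 0), (1, 0, 1, 1, 1, 1, 0), (1, 0, 1, 1, 1, 1, 0))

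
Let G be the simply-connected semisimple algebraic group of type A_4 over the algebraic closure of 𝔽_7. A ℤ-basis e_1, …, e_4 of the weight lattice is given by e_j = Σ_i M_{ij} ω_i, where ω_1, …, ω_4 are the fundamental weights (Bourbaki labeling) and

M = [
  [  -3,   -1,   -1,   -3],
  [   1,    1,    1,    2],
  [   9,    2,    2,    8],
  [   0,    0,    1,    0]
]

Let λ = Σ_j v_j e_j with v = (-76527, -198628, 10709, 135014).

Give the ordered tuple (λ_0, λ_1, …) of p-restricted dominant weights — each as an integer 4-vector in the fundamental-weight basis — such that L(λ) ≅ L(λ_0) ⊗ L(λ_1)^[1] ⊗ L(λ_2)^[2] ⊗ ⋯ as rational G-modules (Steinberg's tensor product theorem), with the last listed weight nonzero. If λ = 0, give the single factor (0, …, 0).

Change of basis e → ω: c = M·v where v = (-76527, -198628, 10709, 135014):
  c_1 = (-3)·(-76527) + (-1)·(-198628) + (-1)·(10709) + (-3)·(135014) = 12458
  c_2 = (1)·(-76527) + (1)·(-198628) + 1·10709 + 2·135014 = 5582
  c_3 = (9)·(-76527) + (2)·(-198628) + 2·10709 + 8·135014 = 15531
  c_4 = (0)·(-76527) + (0)·(-198628) + 1·10709 + 0·135014 = 10709
p = 7; digits c_i = Σ_j d_{ij}·7^j, 0 ≤ d_{ij} < 7:
  c_1 = 12458 = 5·7^0 + 1·7^1 + 2·7^2 + 1·7^3 + 5·7^4
  c_2 = 5582 = 3·7^0 + 6·7^1 + 1·7^2 + 2·7^3 + 2·7^4
  c_3 = 15531 = 5·7^0 + 6·7^1 + 1·7^2 + 3·7^3 + 6·7^4
  c_4 = 10709 = 6·7^0 + 3·7^1 + 1·7^2 + 3·7^3 + 4·7^4
λ_0 = (5, 3, 5, 6)
λ_1 = (1, 6, 6, 3)
λ_2 = (2, 1, 1, 1)
λ_3 = (1, 2, 3, 3)
λ_4 = (5, 2, 6, 4)

((5, 3, 5, 6), (1, 6, 6, 3), (2, 1, 1, 1), (1, 2, 3, 3), (5, 2, 6, 4))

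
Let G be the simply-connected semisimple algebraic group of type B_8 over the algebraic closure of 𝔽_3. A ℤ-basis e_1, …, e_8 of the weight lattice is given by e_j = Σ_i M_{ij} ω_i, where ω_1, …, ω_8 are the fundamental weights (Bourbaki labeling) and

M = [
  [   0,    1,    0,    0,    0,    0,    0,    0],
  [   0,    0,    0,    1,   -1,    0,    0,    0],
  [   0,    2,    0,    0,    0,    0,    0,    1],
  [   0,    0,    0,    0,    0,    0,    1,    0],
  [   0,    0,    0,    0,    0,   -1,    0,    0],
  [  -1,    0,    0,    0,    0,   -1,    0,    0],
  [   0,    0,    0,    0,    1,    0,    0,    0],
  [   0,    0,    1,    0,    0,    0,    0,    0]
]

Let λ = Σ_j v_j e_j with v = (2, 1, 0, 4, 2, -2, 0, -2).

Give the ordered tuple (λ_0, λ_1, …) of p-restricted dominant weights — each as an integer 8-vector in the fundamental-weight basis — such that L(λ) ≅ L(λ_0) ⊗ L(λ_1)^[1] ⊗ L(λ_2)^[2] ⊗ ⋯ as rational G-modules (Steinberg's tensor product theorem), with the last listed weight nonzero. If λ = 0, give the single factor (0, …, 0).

((1, 2, 0, 0, 2, 0, 2, 0),)

Converting to the ω-basis (c_i = row i of M dotted with v = (2, 1, 0, 4, 2, -2, 0, -2)):
  c_1 = 0·2 + 1·1 + 0·0 + 0·4 + 0·2 + (0)·(-2) + 0·0 + (0)·(-2) = 1
  c_2 = 0·2 + 0·1 + 0·0 + 1·4 + (-1)·(2) + (0)·(-2) + 0·0 + (0)·(-2) = 2
  c_3 = 0·2 + 2·1 + 0·0 + 0·4 + 0·2 + (0)·(-2) + 0·0 + (1)·(-2) = 0
  c_4 = 0·2 + 0·1 + 0·0 + 0·4 + 0·2 + (0)·(-2) + 1·0 + (0)·(-2) = 0
  c_5 = 0·2 + 0·1 + 0·0 + 0·4 + 0·2 + (-1)·(-2) + 0·0 + (0)·(-2) = 2
  c_6 = (-1)·(2) + 0·1 + 0·0 + 0·4 + 0·2 + (-1)·(-2) + 0·0 + (0)·(-2) = 0
  c_7 = 0·2 + 0·1 + 0·0 + 0·4 + 1·2 + (0)·(-2) + 0·0 + (0)·(-2) = 2
  c_8 = 0·2 + 0·1 + 1·0 + 0·4 + 0·2 + (0)·(-2) + 0·0 + (0)·(-2) = 0
Base-3 expansion of each c_i:
  c_1 = 1 = 1·3^0
  c_2 = 2 = 2·3^0
  c_3 = 0
  c_4 = 0
  c_5 = 2 = 2·3^0
  c_6 = 0
  c_7 = 2 = 2·3^0
  c_8 = 0
Factor λ_0 = (1, 2, 0, 0, 2, 0, 2, 0)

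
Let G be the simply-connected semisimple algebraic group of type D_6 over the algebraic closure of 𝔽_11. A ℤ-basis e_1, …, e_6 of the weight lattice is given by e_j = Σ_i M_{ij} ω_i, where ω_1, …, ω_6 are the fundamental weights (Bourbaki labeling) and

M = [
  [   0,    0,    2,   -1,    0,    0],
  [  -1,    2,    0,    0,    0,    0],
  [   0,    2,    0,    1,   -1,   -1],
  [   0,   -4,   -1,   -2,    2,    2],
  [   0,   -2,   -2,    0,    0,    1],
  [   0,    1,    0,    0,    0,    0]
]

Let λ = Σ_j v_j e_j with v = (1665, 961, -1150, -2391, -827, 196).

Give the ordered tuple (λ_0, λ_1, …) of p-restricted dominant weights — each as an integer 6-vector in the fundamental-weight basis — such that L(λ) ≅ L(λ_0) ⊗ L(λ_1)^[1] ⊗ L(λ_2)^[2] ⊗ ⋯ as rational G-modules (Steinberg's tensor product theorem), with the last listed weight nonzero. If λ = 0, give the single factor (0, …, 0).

((3, 4, 8, 1, 2, 4), (8, 1, 3, 9, 8, 10), (0, 2, 1, 6, 4, 7))

In the fundamental-weight basis, λ has coordinates c = M·v (v = (1665, 961, -1150, -2391, -827, 196)):
  c_1 = 0·1665 + 0·961 + (2)·(-1150) + (-1)·(-2391) + (0)·(-827) + 0·196 = 91
  c_2 = (-1)·(1665) + 2·961 + (0)·(-1150) + (0)·(-2391) + (0)·(-827) + 0·196 = 257
  c_3 = 0·1665 + 2·961 + (0)·(-1150) + (1)·(-2391) + (-1)·(-827) + (-1)·(196) = 162
  c_4 = 0·1665 + (-4)·(961) + (-1)·(-1150) + (-2)·(-2391) + (2)·(-827) + 2·196 = 826
  c_5 = 0·1665 + (-2)·(961) + (-2)·(-1150) + (0)·(-2391) + (0)·(-827) + 1·196 = 574
  c_6 = 0·1665 + 1·961 + (0)·(-1150) + (0)·(-2391) + (0)·(-827) + 0·196 = 961
Expand coordinatewise in base 11:
  c_1 = 91 = 3·11^0 + 8·11^1
  c_2 = 257 = 4·11^0 + 1·11^1 + 2·11^2
  c_3 = 162 = 8·11^0 + 3·11^1 + 1·11^2
  c_4 = 826 = 1·11^0 + 9·11^1 + 6·11^2
  c_5 = 574 = 2·11^0 + 8·11^1 + 4·11^2
  c_6 = 961 = 4·11^0 + 10·11^1 + 7·11^2
Factor λ_0 = (3, 4, 8, 1, 2, 4)
Factor λ_1 = (8, 1, 3, 9, 8, 10)
Factor λ_2 = (0, 2, 1, 6, 4, 7)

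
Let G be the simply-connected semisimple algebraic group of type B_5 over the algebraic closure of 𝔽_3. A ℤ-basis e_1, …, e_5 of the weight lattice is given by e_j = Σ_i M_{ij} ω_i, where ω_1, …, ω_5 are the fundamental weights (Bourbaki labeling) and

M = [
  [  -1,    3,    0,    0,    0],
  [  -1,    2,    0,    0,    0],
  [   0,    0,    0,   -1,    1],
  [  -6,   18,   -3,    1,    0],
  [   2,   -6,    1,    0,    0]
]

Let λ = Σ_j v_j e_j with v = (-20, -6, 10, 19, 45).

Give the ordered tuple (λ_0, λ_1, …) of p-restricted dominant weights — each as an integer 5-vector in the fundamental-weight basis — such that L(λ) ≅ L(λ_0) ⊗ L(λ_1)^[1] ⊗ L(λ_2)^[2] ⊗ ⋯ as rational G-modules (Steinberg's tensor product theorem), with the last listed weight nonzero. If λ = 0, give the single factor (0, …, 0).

Change of basis e → ω: c = M·v where v = (-20, -6, 10, 19, 45):
  c_1 = (-1)·(-20) + (3)·(-6) + 0·10 + 0·19 + 0·45 = 2
  c_2 = (-1)·(-20) + (2)·(-6) + 0·10 + 0·19 + 0·45 = 8
  c_3 = (0)·(-20) + (0)·(-6) + 0·10 + (-1)·(19) + 1·45 = 26
  c_4 = (-6)·(-20) + (18)·(-6) + (-3)·(10) + 1·19 + 0·45 = 1
  c_5 = (2)·(-20) + (-6)·(-6) + 1·10 + 0·19 + 0·45 = 6
p = 3; digits c_i = Σ_j d_{ij}·3^j, 0 ≤ d_{ij} < 3:
  c_1 = 2 = 2·3^0
  c_2 = 8 = 2·3^0 + 2·3^1
  c_3 = 26 = 2·3^0 + 2·3^1 + 2·3^2
  c_4 = 1 = 1·3^0
  c_5 = 6 = 0·3^0 + 2·3^1
p-restricted factor λ_0 = (2, 2, 2, 1, 0)
p-restricted factor λ_1 = (0, 2, 2, 0, 2)
p-restricted factor λ_2 = (0, 0, 2, 0, 0)

((2, 2, 2, 1, 0), (0, 2, 2, 0, 2), (0, 0, 2, 0, 0))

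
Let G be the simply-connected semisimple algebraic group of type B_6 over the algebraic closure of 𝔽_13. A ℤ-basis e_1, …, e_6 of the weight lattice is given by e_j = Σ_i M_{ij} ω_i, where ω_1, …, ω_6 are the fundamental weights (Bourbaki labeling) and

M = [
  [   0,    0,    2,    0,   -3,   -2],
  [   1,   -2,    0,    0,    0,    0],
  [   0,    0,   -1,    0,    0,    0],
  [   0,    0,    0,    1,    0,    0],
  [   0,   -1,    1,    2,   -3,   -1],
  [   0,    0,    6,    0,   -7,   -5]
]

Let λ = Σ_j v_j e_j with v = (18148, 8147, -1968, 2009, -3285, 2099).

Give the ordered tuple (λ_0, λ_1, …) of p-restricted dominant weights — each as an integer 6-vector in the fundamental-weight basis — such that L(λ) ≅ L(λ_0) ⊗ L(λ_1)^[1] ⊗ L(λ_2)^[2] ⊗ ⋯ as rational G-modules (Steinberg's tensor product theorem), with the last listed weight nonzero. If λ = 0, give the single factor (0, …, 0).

Change of basis e → ω: c = M·v where v = (18148, 8147, -1968, 2009, -3285, 2099):
  c_1 = 0·18148 + 0·8147 + (2)·(-1968) + 0·2009 + (-3)·(-3285) + (-2)·(2099) = 1721
  c_2 = 1·18148 + (-2)·(8147) + (0)·(-1968) + 0·2009 + (0)·(-3285) + 0·2099 = 1854
  c_3 = 0·18148 + 0·8147 + (-1)·(-1968) + 0·2009 + (0)·(-3285) + 0·2099 = 1968
  c_4 = 0·18148 + 0·8147 + (0)·(-1968) + 1·2009 + (0)·(-3285) + 0·2099 = 2009
  c_5 = 0·18148 + (-1)·(8147) + (1)·(-1968) + 2·2009 + (-3)·(-3285) + (-1)·(2099) = 1659
  c_6 = 0·18148 + 0·8147 + (6)·(-1968) + 0·2009 + (-7)·(-3285) + (-5)·(2099) = 692
Base-13 expansion of each c_i:
  c_1 = 1721 = 5·13^0 + 2·13^1 + 10·13^2
  c_2 = 1854 = 8·13^0 + 12·13^1 + 10·13^2
  c_3 = 1968 = 5·13^0 + 8·13^1 + 11·13^2
  c_4 = 2009 = 7·13^0 + 11·13^1 + 11·13^2
  c_5 = 1659 = 8·13^0 + 10·13^1 + 9·13^2
  c_6 = 692 = 3·13^0 + 1·13^1 + 4·13^2
p-restricted factor λ_0 = (5, 8, 5, 7, 8, 3)
p-restricted factor λ_1 = (2, 12, 8, 11, 10, 1)
p-restricted factor λ_2 = (10, 10, 11, 11, 9, 4)

((5, 8, 5, 7, 8, 3), (2, 12, 8, 11, 10, 1), (10, 10, 11, 11, 9, 4))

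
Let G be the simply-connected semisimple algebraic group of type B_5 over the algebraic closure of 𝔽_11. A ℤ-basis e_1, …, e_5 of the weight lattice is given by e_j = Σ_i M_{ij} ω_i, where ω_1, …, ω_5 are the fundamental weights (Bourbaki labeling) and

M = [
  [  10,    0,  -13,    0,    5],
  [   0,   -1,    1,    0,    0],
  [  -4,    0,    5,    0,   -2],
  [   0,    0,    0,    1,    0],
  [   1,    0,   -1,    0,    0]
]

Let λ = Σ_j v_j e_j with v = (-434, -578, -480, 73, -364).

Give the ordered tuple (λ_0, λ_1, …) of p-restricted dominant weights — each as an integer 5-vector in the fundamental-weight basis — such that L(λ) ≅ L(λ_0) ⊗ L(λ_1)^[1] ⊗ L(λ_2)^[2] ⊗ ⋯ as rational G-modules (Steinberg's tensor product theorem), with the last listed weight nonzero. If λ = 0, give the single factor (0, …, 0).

Change of basis e → ω: c = M·v where v = (-434, -578, -480, 73, -364):
  c_1 = (10)·(-434) + (0)·(-578) + (-13)·(-480) + (0)·(73) + (5)·(-364) = 80
  c_2 = (0)·(-434) + (-1)·(-578) + (1)·(-480) + (0)·(73) + (0)·(-364) = 98
  c_3 = (-4)·(-434) + (0)·(-578) + (5)·(-480) + (0)·(73) + (-2)·(-364) = 64
  c_4 = (0)·(-434) + (0)·(-578) + (0)·(-480) + (1)·(73) + (0)·(-364) = 73
  c_5 = (1)·(-434) + (0)·(-578) + (-1)·(-480) + (0)·(73) + (0)·(-364) = 46
Base-11 expansion of each c_i:
  c_1 = 80 = 3·11^0 + 7·11^1
  c_2 = 98 = 10·11^0 + 8·11^1
  c_3 = 64 = 9·11^0 + 5·11^1
  c_4 = 73 = 7·11^0 + 6·11^1
  c_5 = 46 = 2·11^0 + 4·11^1
λ_0 = (3, 10, 9, 7, 2)
λ_1 = (7, 8, 5, 6, 4)

((3, 10, 9, 7, 2), (7, 8, 5, 6, 4))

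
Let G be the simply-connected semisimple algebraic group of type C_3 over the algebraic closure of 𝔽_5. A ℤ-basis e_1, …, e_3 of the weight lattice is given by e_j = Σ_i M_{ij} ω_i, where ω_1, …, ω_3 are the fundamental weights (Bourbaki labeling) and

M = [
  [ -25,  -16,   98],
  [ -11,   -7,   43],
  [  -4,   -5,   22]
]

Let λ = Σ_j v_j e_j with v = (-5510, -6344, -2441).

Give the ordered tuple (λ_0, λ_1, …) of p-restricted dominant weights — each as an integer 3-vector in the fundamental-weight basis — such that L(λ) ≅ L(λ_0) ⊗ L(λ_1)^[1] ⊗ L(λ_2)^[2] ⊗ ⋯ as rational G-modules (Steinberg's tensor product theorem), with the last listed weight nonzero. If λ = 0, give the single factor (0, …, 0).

((1, 0, 3), (2, 1, 1), (1, 2, 2))

Change of basis e → ω: c = M·v where v = (-5510, -6344, -2441):
  c_1 = -25*-5510 + -16*-6344 + 98*-2441 = 36
  c_2 = -11*-5510 + -7*-6344 + 43*-2441 = 55
  c_3 = -4*-5510 + -5*-6344 + 22*-2441 = 58
Base-5 expansion of each c_i:
  c_1 = 36 = 1·5^0 + 2·5^1 + 1·5^2
  c_2 = 55 = 0·5^0 + 1·5^1 + 2·5^2
  c_3 = 58 = 3·5^0 + 1·5^1 + 2·5^2
Factor λ_0 = (1, 0, 3)
Factor λ_1 = (2, 1, 1)
Factor λ_2 = (1, 2, 2)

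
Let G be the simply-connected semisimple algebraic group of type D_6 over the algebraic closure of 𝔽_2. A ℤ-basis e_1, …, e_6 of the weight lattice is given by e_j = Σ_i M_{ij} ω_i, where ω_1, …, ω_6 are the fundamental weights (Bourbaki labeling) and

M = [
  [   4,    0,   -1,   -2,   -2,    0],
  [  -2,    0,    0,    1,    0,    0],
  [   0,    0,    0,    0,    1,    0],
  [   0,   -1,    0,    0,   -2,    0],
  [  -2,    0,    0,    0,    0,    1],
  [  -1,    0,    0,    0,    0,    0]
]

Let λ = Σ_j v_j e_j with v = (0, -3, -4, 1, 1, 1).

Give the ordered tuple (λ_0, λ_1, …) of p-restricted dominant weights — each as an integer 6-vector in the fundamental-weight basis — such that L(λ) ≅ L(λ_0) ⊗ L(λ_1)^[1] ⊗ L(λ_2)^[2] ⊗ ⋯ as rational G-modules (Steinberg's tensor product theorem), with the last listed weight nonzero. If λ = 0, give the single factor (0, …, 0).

((0, 1, 1, 1, 1, 0),)

ω-coordinates c = M·v, v = (0, -3, -4, 1, 1, 1):
  c_1 = (4)·(0) + (0)·(-3) + (-1)·(-4) + (-2)·(1) + (-2)·(1) + (0)·(1) = 0
  c_2 = (-2)·(0) + (0)·(-3) + (0)·(-4) + (1)·(1) + (0)·(1) + (0)·(1) = 1
  c_3 = (0)·(0) + (0)·(-3) + (0)·(-4) + (0)·(1) + (1)·(1) + (0)·(1) = 1
  c_4 = (0)·(0) + (-1)·(-3) + (0)·(-4) + (0)·(1) + (-2)·(1) + (0)·(1) = 1
  c_5 = (-2)·(0) + (0)·(-3) + (0)·(-4) + (0)·(1) + (0)·(1) + (1)·(1) = 1
  c_6 = (-1)·(0) + (0)·(-3) + (0)·(-4) + (0)·(1) + (0)·(1) + (0)·(1) = 0
p = 2; digits c_i = Σ_j d_{ij}·2^j, 0 ≤ d_{ij} < 2:
  c_1 = 0
  c_2 = 1 = 1·2^0
  c_3 = 1 = 1·2^0
  c_4 = 1 = 1·2^0
  c_5 = 1 = 1·2^0
  c_6 = 0
p-restricted factor λ_0 = (0, 1, 1, 1, 1, 0)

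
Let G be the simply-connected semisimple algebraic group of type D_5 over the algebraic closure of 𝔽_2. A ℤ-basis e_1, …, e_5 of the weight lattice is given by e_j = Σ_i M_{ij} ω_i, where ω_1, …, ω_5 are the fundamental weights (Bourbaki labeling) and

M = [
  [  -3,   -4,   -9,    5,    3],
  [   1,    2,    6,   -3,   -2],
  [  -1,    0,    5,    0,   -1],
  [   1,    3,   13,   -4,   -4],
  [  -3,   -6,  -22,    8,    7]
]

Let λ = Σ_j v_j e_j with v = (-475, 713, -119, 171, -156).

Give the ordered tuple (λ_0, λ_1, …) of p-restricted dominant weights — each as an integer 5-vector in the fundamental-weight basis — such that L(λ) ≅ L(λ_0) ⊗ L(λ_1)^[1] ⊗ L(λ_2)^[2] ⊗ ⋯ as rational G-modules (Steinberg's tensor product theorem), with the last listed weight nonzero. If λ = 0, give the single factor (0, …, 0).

((1, 0, 0, 1, 1), (1, 0, 0, 0, 0), (1, 1, 1, 0, 0), (1, 0, 0, 1, 1), (1, 0, 0, 1, 0), (0, 1, 1, 1, 1))

In the fundamental-weight basis, λ has coordinates c = M·v (v = (-475, 713, -119, 171, -156)):
  c_1 = (-3)·(-475) + (-4)·(713) + (-9)·(-119) + 5·171 + (3)·(-156) = 31
  c_2 = (1)·(-475) + 2·713 + (6)·(-119) + (-3)·(171) + (-2)·(-156) = 36
  c_3 = (-1)·(-475) + 0·713 + (5)·(-119) + 0·171 + (-1)·(-156) = 36
  c_4 = (1)·(-475) + 3·713 + (13)·(-119) + (-4)·(171) + (-4)·(-156) = 57
  c_5 = (-3)·(-475) + (-6)·(713) + (-22)·(-119) + 8·171 + (7)·(-156) = 41
Writing each c_i in base p = 2:
  c_1 = 31 = 1·2^0 + 1·2^1 + 1·2^2 + 1·2^3 + 1·2^4
  c_2 = 36 = 0·2^0 + 0·2^1 + 1·2^2 + 0·2^3 + 0·2^4 + 1·2^5
  c_3 = 36 = 0·2^0 + 0·2^1 + 1·2^2 + 0·2^3 + 0·2^4 + 1·2^5
  c_4 = 57 = 1·2^0 + 0·2^1 + 0·2^2 + 1·2^3 + 1·2^4 + 1·2^5
  c_5 = 41 = 1·2^0 + 0·2^1 + 0·2^2 + 1·2^3 + 0·2^4 + 1·2^5
p-restricted factor λ_0 = (1, 0, 0, 1, 1)
p-restricted factor λ_1 = (1, 0, 0, 0, 0)
p-restricted factor λ_2 = (1, 1, 1, 0, 0)
p-restricted factor λ_3 = (1, 0, 0, 1, 1)
p-restricted factor λ_4 = (1, 0, 0, 1, 0)
p-restricted factor λ_5 = (0, 1, 1, 1, 1)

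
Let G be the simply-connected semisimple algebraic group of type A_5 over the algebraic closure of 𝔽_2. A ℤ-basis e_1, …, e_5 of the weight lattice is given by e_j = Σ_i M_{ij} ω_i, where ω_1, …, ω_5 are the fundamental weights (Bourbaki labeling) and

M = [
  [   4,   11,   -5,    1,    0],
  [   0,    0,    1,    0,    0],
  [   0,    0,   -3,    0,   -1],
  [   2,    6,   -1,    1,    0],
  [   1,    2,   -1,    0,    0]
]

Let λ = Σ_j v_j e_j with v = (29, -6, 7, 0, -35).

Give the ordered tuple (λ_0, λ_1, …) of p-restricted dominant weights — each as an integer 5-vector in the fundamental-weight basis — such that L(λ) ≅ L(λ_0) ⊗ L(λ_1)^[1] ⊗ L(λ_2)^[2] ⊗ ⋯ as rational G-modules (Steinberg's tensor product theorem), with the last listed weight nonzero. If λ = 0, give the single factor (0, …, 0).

((1, 1, 0, 1, 0), (1, 1, 1, 1, 1), (1, 1, 1, 1, 0), (1, 0, 1, 1, 1))

Compute c_i = Σ_j M_{ij} v_j with v = (29, -6, 7, 0, -35):
  c_1 = (4)·(29) + (11)·(-6) + (-5)·(7) + (1)·(0) + (0)·(-35) = 15
  c_2 = (0)·(29) + (0)·(-6) + (1)·(7) + (0)·(0) + (0)·(-35) = 7
  c_3 = (0)·(29) + (0)·(-6) + (-3)·(7) + (0)·(0) + (-1)·(-35) = 14
  c_4 = (2)·(29) + (6)·(-6) + (-1)·(7) + (1)·(0) + (0)·(-35) = 15
  c_5 = (1)·(29) + (2)·(-6) + (-1)·(7) + (0)·(0) + (0)·(-35) = 10
Base-2 expansion of each c_i:
  c_1 = 15 = 1·2^0 + 1·2^1 + 1·2^2 + 1·2^3
  c_2 = 7 = 1·2^0 + 1·2^1 + 1·2^2
  c_3 = 14 = 0·2^0 + 1·2^1 + 1·2^2 + 1·2^3
  c_4 = 15 = 1·2^0 + 1·2^1 + 1·2^2 + 1·2^3
  c_5 = 10 = 0·2^0 + 1·2^1 + 0·2^2 + 1·2^3
Factor λ_0 = (1, 1, 0, 1, 0)
Factor λ_1 = (1, 1, 1, 1, 1)
Factor λ_2 = (1, 1, 1, 1, 0)
Factor λ_3 = (1, 0, 1, 1, 1)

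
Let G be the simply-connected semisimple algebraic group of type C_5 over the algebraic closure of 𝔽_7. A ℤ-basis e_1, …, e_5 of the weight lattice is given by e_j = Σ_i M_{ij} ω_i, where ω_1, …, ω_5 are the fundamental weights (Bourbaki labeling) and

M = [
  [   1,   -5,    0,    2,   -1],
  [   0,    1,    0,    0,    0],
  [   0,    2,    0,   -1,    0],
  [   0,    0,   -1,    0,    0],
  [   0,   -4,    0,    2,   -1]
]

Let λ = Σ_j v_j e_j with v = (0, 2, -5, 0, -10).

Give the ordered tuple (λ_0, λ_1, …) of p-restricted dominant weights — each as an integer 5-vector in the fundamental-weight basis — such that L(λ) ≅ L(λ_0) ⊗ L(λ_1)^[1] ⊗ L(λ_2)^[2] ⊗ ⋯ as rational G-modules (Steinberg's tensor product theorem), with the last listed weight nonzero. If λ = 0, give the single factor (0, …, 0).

((0, 2, 4, 5, 2),)

Compute c_i = Σ_j M_{ij} v_j with v = (0, 2, -5, 0, -10):
  c_1 = 1*0 + -5*2 + 0*-5 + 2*0 + -1*-10 = 0
  c_2 = 0*0 + 1*2 + 0*-5 + 0*0 + 0*-10 = 2
  c_3 = 0*0 + 2*2 + 0*-5 + -1*0 + 0*-10 = 4
  c_4 = 0*0 + 0*2 + -1*-5 + 0*0 + 0*-10 = 5
  c_5 = 0*0 + -4*2 + 0*-5 + 2*0 + -1*-10 = 2
p = 7; digits c_i = Σ_j d_{ij}·7^j, 0 ≤ d_{ij} < 7:
  c_1 = 0
  c_2 = 2 = 2·7^0
  c_3 = 4 = 4·7^0
  c_4 = 5 = 5·7^0
  c_5 = 2 = 2·7^0
λ_0 = (0, 2, 4, 5, 2)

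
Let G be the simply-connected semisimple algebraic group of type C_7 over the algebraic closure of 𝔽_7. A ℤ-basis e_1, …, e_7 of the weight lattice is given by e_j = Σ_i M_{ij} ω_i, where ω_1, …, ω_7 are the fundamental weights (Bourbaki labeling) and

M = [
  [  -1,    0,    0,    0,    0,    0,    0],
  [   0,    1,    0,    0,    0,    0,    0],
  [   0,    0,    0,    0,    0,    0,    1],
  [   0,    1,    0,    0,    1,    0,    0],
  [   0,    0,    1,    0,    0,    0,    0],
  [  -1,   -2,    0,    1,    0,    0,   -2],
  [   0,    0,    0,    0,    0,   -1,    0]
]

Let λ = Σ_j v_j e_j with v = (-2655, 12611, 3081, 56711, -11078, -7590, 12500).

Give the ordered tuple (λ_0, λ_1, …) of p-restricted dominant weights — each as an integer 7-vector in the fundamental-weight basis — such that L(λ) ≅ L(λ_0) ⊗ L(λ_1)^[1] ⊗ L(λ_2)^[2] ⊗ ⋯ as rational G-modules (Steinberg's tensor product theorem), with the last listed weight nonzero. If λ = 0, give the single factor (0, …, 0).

In the fundamental-weight basis, λ has coordinates c = M·v (v = (-2655, 12611, 3081, 56711, -11078, -7590, 12500)):
  c_1 = (-1)·(-2655) + (0)·(12611) + (0)·(3081) + (0)·(56711) + (0)·(-11078) + (0)·(-7590) + (0)·(12500) = 2655
  c_2 = (0)·(-2655) + (1)·(12611) + (0)·(3081) + (0)·(56711) + (0)·(-11078) + (0)·(-7590) + (0)·(12500) = 12611
  c_3 = (0)·(-2655) + (0)·(12611) + (0)·(3081) + (0)·(56711) + (0)·(-11078) + (0)·(-7590) + (1)·(12500) = 12500
  c_4 = (0)·(-2655) + (1)·(12611) + (0)·(3081) + (0)·(56711) + (1)·(-11078) + (0)·(-7590) + (0)·(12500) = 1533
  c_5 = (0)·(-2655) + (0)·(12611) + (1)·(3081) + (0)·(56711) + (0)·(-11078) + (0)·(-7590) + (0)·(12500) = 3081
  c_6 = (-1)·(-2655) + (-2)·(12611) + (0)·(3081) + (1)·(56711) + (0)·(-11078) + (0)·(-7590) + (-2)·(12500) = 9144
  c_7 = (0)·(-2655) + (0)·(12611) + (0)·(3081) + (0)·(56711) + (0)·(-11078) + (-1)·(-7590) + (0)·(12500) = 7590
Base-7 expansion of each c_i:
  c_1 = 2655 = 2·7^0 + 1·7^1 + 5·7^2 + 0·7^3 + 1·7^4
  c_2 = 12611 = 4·7^0 + 2·7^1 + 5·7^2 + 1·7^3 + 5·7^4
  c_3 = 12500 = 5·7^0 + 0·7^1 + 3·7^2 + 1·7^3 + 5·7^4
  c_4 = 1533 = 0·7^0 + 2·7^1 + 3·7^2 + 4·7^3
  c_5 = 3081 = 1·7^0 + 6·7^1 + 6·7^2 + 1·7^3 + 1·7^4
  c_6 = 9144 = 2·7^0 + 4·7^1 + 4·7^2 + 5·7^3 + 3·7^4
  c_7 = 7590 = 2·7^0 + 6·7^1 + 0·7^2 + 1·7^3 + 3·7^4
Factor λ_0 = (2, 4, 5, 0, 1, 2, 2)
Factor λ_1 = (1, 2, 0, 2, 6, 4, 6)
Factor λ_2 = (5, 5, 3, 3, 6, 4, 0)
Factor λ_3 = (0, 1, 1, 4, 1, 5, 1)
Factor λ_4 = (1, 5, 5, 0, 1, 3, 3)

((2, 4, 5, 0, 1, 2, 2), (1, 2, 0, 2, 6, 4, 6), (5, 5, 3, 3, 6, 4, 0), (0, 1, 1, 4, 1, 5, 1), (1, 5, 5, 0, 1, 3, 3))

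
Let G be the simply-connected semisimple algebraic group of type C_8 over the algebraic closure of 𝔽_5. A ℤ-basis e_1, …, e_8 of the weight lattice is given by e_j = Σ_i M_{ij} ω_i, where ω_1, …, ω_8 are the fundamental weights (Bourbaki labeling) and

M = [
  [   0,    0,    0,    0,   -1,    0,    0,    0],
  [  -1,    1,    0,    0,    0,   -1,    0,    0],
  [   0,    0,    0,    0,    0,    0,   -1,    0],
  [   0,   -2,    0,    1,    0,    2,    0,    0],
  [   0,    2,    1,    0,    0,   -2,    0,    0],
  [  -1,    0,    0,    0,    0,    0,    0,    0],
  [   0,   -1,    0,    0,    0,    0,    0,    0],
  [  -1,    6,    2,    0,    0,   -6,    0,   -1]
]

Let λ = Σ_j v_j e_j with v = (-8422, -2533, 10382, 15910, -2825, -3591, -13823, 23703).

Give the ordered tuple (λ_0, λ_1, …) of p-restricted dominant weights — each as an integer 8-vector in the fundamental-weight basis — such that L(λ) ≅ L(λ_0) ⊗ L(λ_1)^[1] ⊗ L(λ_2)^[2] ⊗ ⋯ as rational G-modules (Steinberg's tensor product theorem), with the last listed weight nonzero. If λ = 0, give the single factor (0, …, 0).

Compute c_i = Σ_j M_{ij} v_j with v = (-8422, -2533, 10382, 15910, -2825, -3591, -13823, 23703):
  c_1 = 0*-8422 + 0*-2533 + 0*10382 + 0*15910 + -1*-2825 + 0*-3591 + 0*-13823 + 0*23703 = 2825
  c_2 = -1*-8422 + 1*-2533 + 0*10382 + 0*15910 + 0*-2825 + -1*-3591 + 0*-13823 + 0*23703 = 9480
  c_3 = 0*-8422 + 0*-2533 + 0*10382 + 0*15910 + 0*-2825 + 0*-3591 + -1*-13823 + 0*23703 = 13823
  c_4 = 0*-8422 + -2*-2533 + 0*10382 + 1*15910 + 0*-2825 + 2*-3591 + 0*-13823 + 0*23703 = 13794
  c_5 = 0*-8422 + 2*-2533 + 1*10382 + 0*15910 + 0*-2825 + -2*-3591 + 0*-13823 + 0*23703 = 12498
  c_6 = -1*-8422 + 0*-2533 + 0*10382 + 0*15910 + 0*-2825 + 0*-3591 + 0*-13823 + 0*23703 = 8422
  c_7 = 0*-8422 + -1*-2533 + 0*10382 + 0*15910 + 0*-2825 + 0*-3591 + 0*-13823 + 0*23703 = 2533
  c_8 = -1*-8422 + 6*-2533 + 2*10382 + 0*15910 + 0*-2825 + -6*-3591 + 0*-13823 + -1*23703 = 11831
p = 5; digits c_i = Σ_j d_{ij}·5^j, 0 ≤ d_{ij} < 5:
  c_1 = 2825 = 0·5^0 + 0·5^1 + 3·5^2 + 2·5^3 + 4·5^4
  c_2 = 9480 = 0·5^0 + 1·5^1 + 4·5^2 + 0·5^3 + 0·5^4 + 3·5^5
  c_3 = 13823 = 3·5^0 + 4·5^1 + 2·5^2 + 0·5^3 + 2·5^4 + 4·5^5
  c_4 = 13794 = 4·5^0 + 3·5^1 + 1·5^2 + 0·5^3 + 2·5^4 + 4·5^5
  c_5 = 12498 = 3·5^0 + 4·5^1 + 4·5^2 + 4·5^3 + 4·5^4 + 3·5^5
  c_6 = 8422 = 2·5^0 + 4·5^1 + 1·5^2 + 2·5^3 + 3·5^4 + 2·5^5
  c_7 = 2533 = 3·5^0 + 1·5^1 + 1·5^2 + 0·5^3 + 4·5^4
  c_8 = 11831 = 1·5^0 + 1·5^1 + 3·5^2 + 4·5^3 + 3·5^4 + 3·5^5
Factor λ_0 = (0, 0, 3, 4, 3, 2, 3, 1)
Factor λ_1 = (0, 1, 4, 3, 4, 4, 1, 1)
Factor λ_2 = (3, 4, 2, 1, 4, 1, 1, 3)
Factor λ_3 = (2, 0, 0, 0, 4, 2, 0, 4)
Factor λ_4 = (4, 0, 2, 2, 4, 3, 4, 3)
Factor λ_5 = (0, 3, 4, 4, 3, 2, 0, 3)

((0, 0, 3, 4, 3, 2, 3, 1), (0, 1, 4, 3, 4, 4, 1, 1), (3, 4, 2, 1, 4, 1, 1, 3), (2, 0, 0, 0, 4, 2, 0, 4), (4, 0, 2, 2, 4, 3, 4, 3), (0, 3, 4, 4, 3, 2, 0, 3))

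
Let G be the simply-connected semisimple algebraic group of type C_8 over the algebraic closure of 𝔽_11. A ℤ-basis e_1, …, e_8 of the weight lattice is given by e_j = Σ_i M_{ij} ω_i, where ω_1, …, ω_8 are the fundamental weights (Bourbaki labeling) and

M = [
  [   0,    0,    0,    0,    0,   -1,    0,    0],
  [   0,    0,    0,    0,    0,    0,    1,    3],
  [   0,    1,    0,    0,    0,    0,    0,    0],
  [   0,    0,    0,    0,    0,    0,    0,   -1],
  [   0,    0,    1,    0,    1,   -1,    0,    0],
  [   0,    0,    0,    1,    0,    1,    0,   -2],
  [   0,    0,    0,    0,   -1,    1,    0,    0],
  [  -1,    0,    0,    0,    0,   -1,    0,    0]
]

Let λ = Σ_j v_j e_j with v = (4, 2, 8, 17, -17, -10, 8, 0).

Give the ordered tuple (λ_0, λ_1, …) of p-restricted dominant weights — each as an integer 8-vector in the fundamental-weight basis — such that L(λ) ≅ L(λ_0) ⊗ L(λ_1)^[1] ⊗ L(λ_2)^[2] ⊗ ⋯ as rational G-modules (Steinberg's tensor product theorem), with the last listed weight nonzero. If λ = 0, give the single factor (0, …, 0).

In the fundamental-weight basis, λ has coordinates c = M·v (v = (4, 2, 8, 17, -17, -10, 8, 0)):
  c_1 = (0)·(4) + (0)·(2) + (0)·(8) + (0)·(17) + (0)·(-17) + (-1)·(-10) + (0)·(8) + (0)·(0) = 10
  c_2 = (0)·(4) + (0)·(2) + (0)·(8) + (0)·(17) + (0)·(-17) + (0)·(-10) + (1)·(8) + (3)·(0) = 8
  c_3 = (0)·(4) + (1)·(2) + (0)·(8) + (0)·(17) + (0)·(-17) + (0)·(-10) + (0)·(8) + (0)·(0) = 2
  c_4 = (0)·(4) + (0)·(2) + (0)·(8) + (0)·(17) + (0)·(-17) + (0)·(-10) + (0)·(8) + (-1)·(0) = 0
  c_5 = (0)·(4) + (0)·(2) + (1)·(8) + (0)·(17) + (1)·(-17) + (-1)·(-10) + (0)·(8) + (0)·(0) = 1
  c_6 = (0)·(4) + (0)·(2) + (0)·(8) + (1)·(17) + (0)·(-17) + (1)·(-10) + (0)·(8) + (-2)·(0) = 7
  c_7 = (0)·(4) + (0)·(2) + (0)·(8) + (0)·(17) + (-1)·(-17) + (1)·(-10) + (0)·(8) + (0)·(0) = 7
  c_8 = (-1)·(4) + (0)·(2) + (0)·(8) + (0)·(17) + (0)·(-17) + (-1)·(-10) + (0)·(8) + (0)·(0) = 6
Base-11 expansion of each c_i:
  c_1 = 10 = 10·11^0
  c_2 = 8 = 8·11^0
  c_3 = 2 = 2·11^0
  c_4 = 0
  c_5 = 1 = 1·11^0
  c_6 = 7 = 7·11^0
  c_7 = 7 = 7·11^0
  c_8 = 6 = 6·11^0
λ_0 = (10, 8, 2, 0, 1, 7, 7, 6)

((10, 8, 2, 0, 1, 7, 7, 6),)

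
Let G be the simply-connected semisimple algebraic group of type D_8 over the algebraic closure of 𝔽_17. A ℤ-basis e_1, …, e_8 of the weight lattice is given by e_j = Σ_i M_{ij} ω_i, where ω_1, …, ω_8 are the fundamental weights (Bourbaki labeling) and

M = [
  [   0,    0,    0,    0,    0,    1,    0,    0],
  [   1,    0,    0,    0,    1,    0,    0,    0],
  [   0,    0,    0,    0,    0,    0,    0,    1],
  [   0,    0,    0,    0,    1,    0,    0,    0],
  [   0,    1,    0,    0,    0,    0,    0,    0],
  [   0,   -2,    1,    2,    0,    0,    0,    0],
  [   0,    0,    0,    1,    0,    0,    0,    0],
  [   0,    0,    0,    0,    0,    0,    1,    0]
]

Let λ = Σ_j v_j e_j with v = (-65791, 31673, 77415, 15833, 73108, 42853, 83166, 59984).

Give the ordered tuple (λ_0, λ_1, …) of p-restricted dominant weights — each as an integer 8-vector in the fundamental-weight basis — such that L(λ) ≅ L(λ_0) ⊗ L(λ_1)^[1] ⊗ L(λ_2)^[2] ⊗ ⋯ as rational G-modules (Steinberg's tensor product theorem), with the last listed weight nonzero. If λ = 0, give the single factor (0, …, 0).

ω-coordinates c = M·v, v = (-65791, 31673, 77415, 15833, 73108, 42853, 83166, 59984):
  c_1 = (0)·(-65791) + 0·31673 + 0·77415 + 0·15833 + 0·73108 + 1·42853 + 0·83166 + 0·59984 = 42853
  c_2 = (1)·(-65791) + 0·31673 + 0·77415 + 0·15833 + 1·73108 + 0·42853 + 0·83166 + 0·59984 = 7317
  c_3 = (0)·(-65791) + 0·31673 + 0·77415 + 0·15833 + 0·73108 + 0·42853 + 0·83166 + 1·59984 = 59984
  c_4 = (0)·(-65791) + 0·31673 + 0·77415 + 0·15833 + 1·73108 + 0·42853 + 0·83166 + 0·59984 = 73108
  c_5 = (0)·(-65791) + 1·31673 + 0·77415 + 0·15833 + 0·73108 + 0·42853 + 0·83166 + 0·59984 = 31673
  c_6 = (0)·(-65791) + (-2)·(31673) + 1·77415 + 2·15833 + 0·73108 + 0·42853 + 0·83166 + 0·59984 = 45735
  c_7 = (0)·(-65791) + 0·31673 + 0·77415 + 1·15833 + 0·73108 + 0·42853 + 0·83166 + 0·59984 = 15833
  c_8 = (0)·(-65791) + 0·31673 + 0·77415 + 0·15833 + 0·73108 + 0·42853 + 1·83166 + 0·59984 = 83166
p = 17; digits c_i = Σ_j d_{ij}·17^j, 0 ≤ d_{ij} < 17:
  c_1 = 42853 = 13·17^0 + 4·17^1 + 12·17^2 + 8·17^3
  c_2 = 7317 = 7·17^0 + 5·17^1 + 8·17^2 + 1·17^3
  c_3 = 59984 = 8·17^0 + 9·17^1 + 3·17^2 + 12·17^3
  c_4 = 73108 = 8·17^0 + 16·17^1 + 14·17^2 + 14·17^3
  c_5 = 31673 = 2·17^0 + 10·17^1 + 7·17^2 + 6·17^3
  c_6 = 45735 = 5·17^0 + 4·17^1 + 5·17^2 + 9·17^3
  c_7 = 15833 = 6·17^0 + 13·17^1 + 3·17^2 + 3·17^3
  c_8 = 83166 = 2·17^0 + 13·17^1 + 15·17^2 + 16·17^3
p-restricted factor λ_0 = (13, 7, 8, 8, 2, 5, 6, 2)
p-restricted factor λ_1 = (4, 5, 9, 16, 10, 4, 13, 13)
p-restricted factor λ_2 = (12, 8, 3, 14, 7, 5, 3, 15)
p-restricted factor λ_3 = (8, 1, 12, 14, 6, 9, 3, 16)

((13, 7, 8, 8, 2, 5, 6, 2), (4, 5, 9, 16, 10, 4, 13, 13), (12, 8, 3, 14, 7, 5, 3, 15), (8, 1, 12, 14, 6, 9, 3, 16))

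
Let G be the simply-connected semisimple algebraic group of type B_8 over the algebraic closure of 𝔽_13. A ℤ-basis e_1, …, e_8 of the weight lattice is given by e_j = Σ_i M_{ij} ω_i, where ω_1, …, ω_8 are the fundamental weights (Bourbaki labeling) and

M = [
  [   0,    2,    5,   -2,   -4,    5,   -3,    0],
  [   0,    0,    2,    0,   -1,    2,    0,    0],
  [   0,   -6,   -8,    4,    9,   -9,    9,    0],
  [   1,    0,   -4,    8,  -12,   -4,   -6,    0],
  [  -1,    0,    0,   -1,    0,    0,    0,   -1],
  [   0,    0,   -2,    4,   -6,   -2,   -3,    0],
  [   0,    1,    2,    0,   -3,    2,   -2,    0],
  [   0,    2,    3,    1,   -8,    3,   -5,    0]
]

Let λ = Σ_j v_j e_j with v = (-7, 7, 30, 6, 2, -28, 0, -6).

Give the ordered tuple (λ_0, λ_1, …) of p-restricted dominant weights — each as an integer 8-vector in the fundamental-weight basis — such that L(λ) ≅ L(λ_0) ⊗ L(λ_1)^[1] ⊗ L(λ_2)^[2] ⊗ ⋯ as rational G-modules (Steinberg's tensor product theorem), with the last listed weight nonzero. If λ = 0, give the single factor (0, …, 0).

((4, 2, 12, 9, 7, 8, 5, 10),)

In the fundamental-weight basis, λ has coordinates c = M·v (v = (-7, 7, 30, 6, 2, -28, 0, -6)):
  c_1 = 0*-7 + 2*7 + 5*30 + -2*6 + -4*2 + 5*-28 + -3*0 + 0*-6 = 4
  c_2 = 0*-7 + 0*7 + 2*30 + 0*6 + -1*2 + 2*-28 + 0*0 + 0*-6 = 2
  c_3 = 0*-7 + -6*7 + -8*30 + 4*6 + 9*2 + -9*-28 + 9*0 + 0*-6 = 12
  c_4 = 1*-7 + 0*7 + -4*30 + 8*6 + -12*2 + -4*-28 + -6*0 + 0*-6 = 9
  c_5 = -1*-7 + 0*7 + 0*30 + -1*6 + 0*2 + 0*-28 + 0*0 + -1*-6 = 7
  c_6 = 0*-7 + 0*7 + -2*30 + 4*6 + -6*2 + -2*-28 + -3*0 + 0*-6 = 8
  c_7 = 0*-7 + 1*7 + 2*30 + 0*6 + -3*2 + 2*-28 + -2*0 + 0*-6 = 5
  c_8 = 0*-7 + 2*7 + 3*30 + 1*6 + -8*2 + 3*-28 + -5*0 + 0*-6 = 10
Base-13 expansion of each c_i:
  c_1 = 4 = 4·13^0
  c_2 = 2 = 2·13^0
  c_3 = 12 = 12·13^0
  c_4 = 9 = 9·13^0
  c_5 = 7 = 7·13^0
  c_6 = 8 = 8·13^0
  c_7 = 5 = 5·13^0
  c_8 = 10 = 10·13^0
p-restricted factor λ_0 = (4, 2, 12, 9, 7, 8, 5, 10)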